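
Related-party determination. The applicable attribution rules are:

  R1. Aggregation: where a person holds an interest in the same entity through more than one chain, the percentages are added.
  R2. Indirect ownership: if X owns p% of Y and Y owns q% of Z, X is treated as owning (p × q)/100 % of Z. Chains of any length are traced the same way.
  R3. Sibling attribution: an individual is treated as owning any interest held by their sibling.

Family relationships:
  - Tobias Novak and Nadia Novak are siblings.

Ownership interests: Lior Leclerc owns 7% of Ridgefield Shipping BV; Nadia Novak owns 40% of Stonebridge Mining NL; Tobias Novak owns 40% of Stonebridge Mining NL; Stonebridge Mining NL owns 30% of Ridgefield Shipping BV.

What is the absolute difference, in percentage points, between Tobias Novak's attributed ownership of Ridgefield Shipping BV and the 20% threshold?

4

By sibling attribution (R3), Tobias Novak is treated as also owning Nadia Novak's interest in Stonebridge Mining NL, giving 40% + 40% = 80%.
Chain via Stonebridge Mining NL (R2): 80% × 30% = 24% of Ridgefield Shipping BV.
24% exceeds the 20% threshold by 4 percentage points.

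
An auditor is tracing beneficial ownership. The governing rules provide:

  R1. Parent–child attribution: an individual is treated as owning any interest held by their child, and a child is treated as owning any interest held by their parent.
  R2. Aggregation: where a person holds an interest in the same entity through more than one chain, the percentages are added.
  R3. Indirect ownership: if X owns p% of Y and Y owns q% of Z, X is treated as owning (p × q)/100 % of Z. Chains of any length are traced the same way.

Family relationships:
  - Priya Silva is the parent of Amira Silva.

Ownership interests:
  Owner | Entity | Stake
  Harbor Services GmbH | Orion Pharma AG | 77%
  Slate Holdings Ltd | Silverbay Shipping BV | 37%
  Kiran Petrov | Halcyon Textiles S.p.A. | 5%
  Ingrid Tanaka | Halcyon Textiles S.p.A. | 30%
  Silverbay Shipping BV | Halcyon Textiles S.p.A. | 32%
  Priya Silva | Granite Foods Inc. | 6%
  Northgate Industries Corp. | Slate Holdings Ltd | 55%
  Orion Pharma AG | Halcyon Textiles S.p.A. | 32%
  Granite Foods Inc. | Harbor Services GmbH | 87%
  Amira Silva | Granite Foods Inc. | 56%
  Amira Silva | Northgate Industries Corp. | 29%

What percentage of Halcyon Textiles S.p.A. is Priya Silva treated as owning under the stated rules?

By parent–child attribution (R1), Priya Silva is treated as also owning Amira Silva's interest in Granite Foods Inc, giving 6% + 56% = 62%.
By parent–child attribution (R1), Priya Silva is treated as owning Amira Silva's 29% interest in Northgate Industries Corp.
Chain via Granite Foods Inc. → Harbor Services GmbH → Orion Pharma AG (R3): 62% × 87% × 77% × 32% = 13.290816% of Halcyon Textiles S.p.A.
Chain via Northgate Industries Corp. → Slate Holdings Ltd → Silverbay Shipping BV (R3): 29% × 55% × 37% × 32% = 1.88848% of Halcyon Textiles S.p.A.
Aggregating (R2): 13.290816% + 1.88848% = 15.179296%.

15.179296%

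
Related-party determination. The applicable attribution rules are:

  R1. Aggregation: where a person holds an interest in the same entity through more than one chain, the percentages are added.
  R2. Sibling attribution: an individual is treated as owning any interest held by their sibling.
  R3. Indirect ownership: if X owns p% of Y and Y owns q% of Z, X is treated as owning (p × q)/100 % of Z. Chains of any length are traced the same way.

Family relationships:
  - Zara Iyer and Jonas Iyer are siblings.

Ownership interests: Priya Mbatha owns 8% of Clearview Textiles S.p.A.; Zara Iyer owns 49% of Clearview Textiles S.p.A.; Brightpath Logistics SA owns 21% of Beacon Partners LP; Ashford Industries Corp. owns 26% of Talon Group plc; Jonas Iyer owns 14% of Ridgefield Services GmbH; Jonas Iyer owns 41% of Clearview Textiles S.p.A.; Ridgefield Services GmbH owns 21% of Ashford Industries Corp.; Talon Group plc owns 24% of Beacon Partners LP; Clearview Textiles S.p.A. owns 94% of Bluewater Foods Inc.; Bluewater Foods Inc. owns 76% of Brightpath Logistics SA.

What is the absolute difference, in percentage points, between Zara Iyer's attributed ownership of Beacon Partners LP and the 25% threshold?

By sibling attribution (R2), Zara Iyer is treated as also owning Jonas Iyer's interest in Clearview Textiles S.p.A, giving 49% + 41% = 90%.
By sibling attribution (R2), Zara Iyer is treated as owning Jonas Iyer's 14% interest in Ridgefield Services GmbH.
Chain via Clearview Textiles S.p.A. → Bluewater Foods Inc. → Brightpath Logistics SA (R3): 90% × 94% × 76% × 21% = 13.50216% of Beacon Partners LP.
Chain via Ridgefield Services GmbH → Ashford Industries Corp. → Talon Group plc (R3): 14% × 21% × 26% × 24% = 0.183456% of Beacon Partners LP.
Aggregating (R1): 13.50216% + 0.183456% = 13.685616%.
13.685616% falls short of the 25% threshold by 11.314384 percentage points.

11.314384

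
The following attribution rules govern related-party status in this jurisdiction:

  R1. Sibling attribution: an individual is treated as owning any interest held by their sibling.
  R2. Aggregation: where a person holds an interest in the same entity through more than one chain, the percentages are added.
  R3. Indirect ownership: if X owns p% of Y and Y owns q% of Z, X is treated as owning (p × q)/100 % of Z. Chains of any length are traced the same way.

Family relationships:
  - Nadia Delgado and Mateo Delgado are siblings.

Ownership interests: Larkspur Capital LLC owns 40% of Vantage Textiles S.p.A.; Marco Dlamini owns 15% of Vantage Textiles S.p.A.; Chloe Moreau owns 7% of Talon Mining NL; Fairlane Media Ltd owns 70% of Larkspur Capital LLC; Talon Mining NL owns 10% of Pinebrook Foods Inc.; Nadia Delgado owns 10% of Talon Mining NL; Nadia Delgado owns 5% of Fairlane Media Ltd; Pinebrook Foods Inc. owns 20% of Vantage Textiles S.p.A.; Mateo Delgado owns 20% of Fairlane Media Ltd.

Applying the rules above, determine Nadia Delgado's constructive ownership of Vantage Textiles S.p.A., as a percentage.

By sibling attribution (R1), Nadia Delgado is treated as also owning Mateo Delgado's interest in Fairlane Media Ltd, giving 5% + 20% = 25%.
Chain via Talon Mining NL → Pinebrook Foods Inc. (R3): 10% × 10% × 20% = 0.2% of Vantage Textiles S.p.A.
Chain via Fairlane Media Ltd → Larkspur Capital LLC (R3): 25% × 70% × 40% = 7% of Vantage Textiles S.p.A.
Aggregating (R2): 0.2% + 7% = 7.2%.

7.2%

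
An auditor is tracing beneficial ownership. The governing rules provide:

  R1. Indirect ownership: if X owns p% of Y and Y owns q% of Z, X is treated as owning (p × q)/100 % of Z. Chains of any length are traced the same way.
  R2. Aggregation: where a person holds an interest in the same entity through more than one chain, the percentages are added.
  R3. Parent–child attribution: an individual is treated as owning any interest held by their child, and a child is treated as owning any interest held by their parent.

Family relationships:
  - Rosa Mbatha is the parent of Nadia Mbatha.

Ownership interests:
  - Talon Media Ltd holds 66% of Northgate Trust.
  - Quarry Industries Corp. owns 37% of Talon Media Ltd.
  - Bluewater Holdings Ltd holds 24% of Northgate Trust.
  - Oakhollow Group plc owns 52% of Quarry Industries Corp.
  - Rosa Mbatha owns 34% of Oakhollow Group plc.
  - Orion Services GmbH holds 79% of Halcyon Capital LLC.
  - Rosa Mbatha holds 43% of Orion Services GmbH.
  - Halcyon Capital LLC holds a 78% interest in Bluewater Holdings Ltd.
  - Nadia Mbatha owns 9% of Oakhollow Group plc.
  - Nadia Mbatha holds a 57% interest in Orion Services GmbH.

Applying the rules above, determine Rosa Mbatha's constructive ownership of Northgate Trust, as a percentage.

By parent–child attribution (R3), Rosa Mbatha is treated as also owning Nadia Mbatha's interest in Oakhollow Group plc, giving 34% + 9% = 43%.
By parent–child attribution (R3), Rosa Mbatha is treated as also owning Nadia Mbatha's interest in Orion Services GmbH, giving 43% + 57% = 100%.
Chain via Oakhollow Group plc → Quarry Industries Corp. → Talon Media Ltd (R1): 43% × 52% × 37% × 66% = 5.460312% of Northgate Trust.
Chain via Orion Services GmbH → Halcyon Capital LLC → Bluewater Holdings Ltd (R1): 100% × 79% × 78% × 24% = 14.7888% of Northgate Trust.
Aggregating (R2): 5.460312% + 14.7888% = 20.249112%.

20.249112%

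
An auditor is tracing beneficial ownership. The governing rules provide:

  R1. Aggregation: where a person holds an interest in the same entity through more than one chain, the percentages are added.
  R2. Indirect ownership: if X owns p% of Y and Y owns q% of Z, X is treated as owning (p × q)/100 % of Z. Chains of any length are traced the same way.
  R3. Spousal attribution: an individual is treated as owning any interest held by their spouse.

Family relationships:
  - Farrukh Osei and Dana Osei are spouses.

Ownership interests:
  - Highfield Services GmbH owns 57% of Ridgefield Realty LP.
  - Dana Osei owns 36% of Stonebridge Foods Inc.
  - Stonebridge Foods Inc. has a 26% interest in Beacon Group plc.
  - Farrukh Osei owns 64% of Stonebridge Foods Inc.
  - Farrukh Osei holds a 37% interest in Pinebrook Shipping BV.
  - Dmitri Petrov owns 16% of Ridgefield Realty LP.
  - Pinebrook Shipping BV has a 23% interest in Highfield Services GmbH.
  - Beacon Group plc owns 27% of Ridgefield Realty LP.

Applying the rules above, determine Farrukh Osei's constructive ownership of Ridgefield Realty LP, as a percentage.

By spousal attribution (R3), Farrukh Osei is treated as also owning Dana Osei's interest in Stonebridge Foods Inc, giving 64% + 36% = 100%.
Chain via Pinebrook Shipping BV → Highfield Services GmbH (R2): 37% × 23% × 57% = 4.8507% of Ridgefield Realty LP.
Chain via Stonebridge Foods Inc. → Beacon Group plc (R2): 100% × 26% × 27% = 7.02% of Ridgefield Realty LP.
Aggregating (R1): 4.8507% + 7.02% = 11.8707%.

11.8707%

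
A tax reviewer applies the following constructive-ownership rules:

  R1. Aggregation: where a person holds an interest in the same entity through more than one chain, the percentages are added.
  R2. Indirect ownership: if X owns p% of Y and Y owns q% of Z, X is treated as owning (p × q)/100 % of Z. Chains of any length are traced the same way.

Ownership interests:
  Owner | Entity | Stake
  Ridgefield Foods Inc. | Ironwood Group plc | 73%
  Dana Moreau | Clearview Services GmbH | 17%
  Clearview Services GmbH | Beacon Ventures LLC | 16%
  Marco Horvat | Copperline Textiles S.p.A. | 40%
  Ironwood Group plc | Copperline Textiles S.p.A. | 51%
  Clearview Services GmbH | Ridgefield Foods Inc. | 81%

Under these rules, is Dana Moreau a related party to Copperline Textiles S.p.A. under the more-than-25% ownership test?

No

Chain via Clearview Services GmbH → Ridgefield Foods Inc. → Ironwood Group plc (R2): 17% × 81% × 73% × 51% = 5.126571% of Copperline Textiles S.p.A.
5.126571% does not exceed the 25% threshold, so Dana is not a related party to Copperline Textiles S.p.A.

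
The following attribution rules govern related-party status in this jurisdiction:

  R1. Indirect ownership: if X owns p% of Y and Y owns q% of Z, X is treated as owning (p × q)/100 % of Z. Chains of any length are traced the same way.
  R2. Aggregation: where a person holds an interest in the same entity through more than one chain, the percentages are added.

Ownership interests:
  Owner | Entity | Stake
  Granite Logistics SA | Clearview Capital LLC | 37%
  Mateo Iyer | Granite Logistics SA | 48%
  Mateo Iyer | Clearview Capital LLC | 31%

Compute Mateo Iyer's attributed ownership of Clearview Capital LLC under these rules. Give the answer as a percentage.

Chain via Granite Logistics SA (R1): 48% × 37% = 17.76% of Clearview Capital LLC.
Direct interest in Clearview Capital LLC: 31%.
Aggregating (R2): 17.76% + 31% = 48.76%.

48.76%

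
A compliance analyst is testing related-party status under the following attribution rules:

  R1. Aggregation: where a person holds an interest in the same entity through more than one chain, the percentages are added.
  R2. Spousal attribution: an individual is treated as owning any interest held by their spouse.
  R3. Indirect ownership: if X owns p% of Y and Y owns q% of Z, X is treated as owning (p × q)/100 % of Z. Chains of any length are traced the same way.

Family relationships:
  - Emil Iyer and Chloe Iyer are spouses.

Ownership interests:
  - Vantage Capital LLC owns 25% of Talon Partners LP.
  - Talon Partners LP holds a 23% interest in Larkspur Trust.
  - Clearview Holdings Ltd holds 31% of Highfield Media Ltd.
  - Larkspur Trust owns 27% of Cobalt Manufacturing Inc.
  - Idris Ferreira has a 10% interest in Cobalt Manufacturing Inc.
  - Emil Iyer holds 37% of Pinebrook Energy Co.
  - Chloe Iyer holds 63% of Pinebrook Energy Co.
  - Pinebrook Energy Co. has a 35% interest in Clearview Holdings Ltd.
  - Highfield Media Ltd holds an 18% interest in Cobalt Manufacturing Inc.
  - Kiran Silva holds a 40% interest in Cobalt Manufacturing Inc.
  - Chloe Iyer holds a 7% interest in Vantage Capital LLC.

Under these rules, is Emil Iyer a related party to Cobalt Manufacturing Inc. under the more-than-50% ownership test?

By spousal attribution (R2), Emil Iyer is treated as also owning Chloe Iyer's interest in Pinebrook Energy Co, giving 37% + 63% = 100%.
By spousal attribution (R2), Emil Iyer is treated as owning Chloe Iyer's 7% interest in Vantage Capital LLC.
Chain via Pinebrook Energy Co. → Clearview Holdings Ltd → Highfield Media Ltd (R3): 100% × 35% × 31% × 18% = 1.953% of Cobalt Manufacturing Inc.
Chain via Vantage Capital LLC → Talon Partners LP → Larkspur Trust (R3): 7% × 25% × 23% × 27% = 0.108675% of Cobalt Manufacturing Inc.
Aggregating (R1): 1.953% + 0.108675% = 2.061675%.
2.061675% does not exceed the 50% threshold, so Emil is not a related party to Cobalt Manufacturing Inc.

No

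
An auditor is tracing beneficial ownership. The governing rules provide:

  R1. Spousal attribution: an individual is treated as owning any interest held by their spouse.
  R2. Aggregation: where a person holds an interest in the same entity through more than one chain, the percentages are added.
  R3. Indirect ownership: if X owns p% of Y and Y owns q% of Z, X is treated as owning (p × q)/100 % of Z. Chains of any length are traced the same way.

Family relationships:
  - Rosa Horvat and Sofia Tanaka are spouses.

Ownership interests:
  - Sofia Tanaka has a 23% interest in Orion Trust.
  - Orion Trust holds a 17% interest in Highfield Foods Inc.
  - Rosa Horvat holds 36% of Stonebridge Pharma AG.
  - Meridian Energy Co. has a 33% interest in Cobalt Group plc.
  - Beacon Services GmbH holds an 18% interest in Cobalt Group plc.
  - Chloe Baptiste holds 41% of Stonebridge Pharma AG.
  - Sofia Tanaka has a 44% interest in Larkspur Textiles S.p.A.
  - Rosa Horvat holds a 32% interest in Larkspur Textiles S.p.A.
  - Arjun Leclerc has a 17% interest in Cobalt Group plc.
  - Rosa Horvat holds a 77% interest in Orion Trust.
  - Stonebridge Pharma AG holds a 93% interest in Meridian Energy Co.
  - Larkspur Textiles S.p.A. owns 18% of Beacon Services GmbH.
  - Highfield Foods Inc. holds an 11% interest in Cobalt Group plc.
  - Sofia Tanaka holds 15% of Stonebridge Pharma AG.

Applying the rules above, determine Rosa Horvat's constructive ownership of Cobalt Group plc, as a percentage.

By spousal attribution (R1), Rosa Horvat is treated as also owning Sofia Tanaka's interest in Stonebridge Pharma AG, giving 36% + 15% = 51%.
By spousal attribution (R1), Rosa Horvat is treated as also owning Sofia Tanaka's interest in Larkspur Textiles S.p.A, giving 32% + 44% = 76%.
By spousal attribution (R1), Rosa Horvat is treated as also owning Sofia Tanaka's interest in Orion Trust, giving 77% + 23% = 100%.
Chain via Stonebridge Pharma AG → Meridian Energy Co. (R3): 51% × 93% × 33% = 15.6519% of Cobalt Group plc.
Chain via Larkspur Textiles S.p.A. → Beacon Services GmbH (R3): 76% × 18% × 18% = 2.4624% of Cobalt Group plc.
Chain via Orion Trust → Highfield Foods Inc. (R3): 100% × 17% × 11% = 1.87% of Cobalt Group plc.
Aggregating (R2): 15.6519% + 2.4624% + 1.87% = 19.9843%.

19.9843%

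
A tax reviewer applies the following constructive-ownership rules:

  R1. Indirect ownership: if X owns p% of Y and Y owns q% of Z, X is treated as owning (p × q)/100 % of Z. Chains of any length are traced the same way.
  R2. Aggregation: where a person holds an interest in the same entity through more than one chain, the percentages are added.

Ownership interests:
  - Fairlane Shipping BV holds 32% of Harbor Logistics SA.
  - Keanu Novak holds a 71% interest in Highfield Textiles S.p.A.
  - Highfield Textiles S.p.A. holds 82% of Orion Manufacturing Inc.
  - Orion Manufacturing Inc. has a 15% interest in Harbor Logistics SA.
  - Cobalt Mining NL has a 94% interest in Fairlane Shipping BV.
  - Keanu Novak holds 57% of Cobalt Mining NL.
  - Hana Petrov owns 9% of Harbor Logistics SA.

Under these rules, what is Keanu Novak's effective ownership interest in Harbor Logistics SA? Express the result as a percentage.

Chain via Highfield Textiles S.p.A. → Orion Manufacturing Inc. (R1): 71% × 82% × 15% = 8.733% of Harbor Logistics SA.
Chain via Cobalt Mining NL → Fairlane Shipping BV (R1): 57% × 94% × 32% = 17.1456% of Harbor Logistics SA.
Aggregating (R2): 8.733% + 17.1456% = 25.8786%.

25.8786%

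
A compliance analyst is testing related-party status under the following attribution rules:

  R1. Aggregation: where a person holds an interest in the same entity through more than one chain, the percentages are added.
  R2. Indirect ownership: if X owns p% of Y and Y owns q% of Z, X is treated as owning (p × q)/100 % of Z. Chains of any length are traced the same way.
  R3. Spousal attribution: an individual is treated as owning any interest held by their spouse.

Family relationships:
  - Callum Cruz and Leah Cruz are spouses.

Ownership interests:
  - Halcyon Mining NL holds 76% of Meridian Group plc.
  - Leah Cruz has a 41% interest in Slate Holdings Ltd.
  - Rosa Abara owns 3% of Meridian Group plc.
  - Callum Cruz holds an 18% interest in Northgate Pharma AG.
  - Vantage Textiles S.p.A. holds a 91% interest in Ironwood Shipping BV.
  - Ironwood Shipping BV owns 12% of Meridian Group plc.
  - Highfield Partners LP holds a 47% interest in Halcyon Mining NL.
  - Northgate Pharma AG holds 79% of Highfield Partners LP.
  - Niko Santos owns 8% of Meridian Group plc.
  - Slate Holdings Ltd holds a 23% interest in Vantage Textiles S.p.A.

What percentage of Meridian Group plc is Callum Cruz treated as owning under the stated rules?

6.10914%

By spousal attribution (R3), Callum Cruz is treated as owning Leah Cruz's 41% interest in Slate Holdings Ltd.
Chain via Northgate Pharma AG → Highfield Partners LP → Halcyon Mining NL (R2): 18% × 79% × 47% × 76% = 5.079384% of Meridian Group plc.
Chain via Slate Holdings Ltd → Vantage Textiles S.p.A. → Ironwood Shipping BV (R2): 41% × 23% × 91% × 12% = 1.029756% of Meridian Group plc.
Aggregating (R1): 5.079384% + 1.029756% = 6.10914%.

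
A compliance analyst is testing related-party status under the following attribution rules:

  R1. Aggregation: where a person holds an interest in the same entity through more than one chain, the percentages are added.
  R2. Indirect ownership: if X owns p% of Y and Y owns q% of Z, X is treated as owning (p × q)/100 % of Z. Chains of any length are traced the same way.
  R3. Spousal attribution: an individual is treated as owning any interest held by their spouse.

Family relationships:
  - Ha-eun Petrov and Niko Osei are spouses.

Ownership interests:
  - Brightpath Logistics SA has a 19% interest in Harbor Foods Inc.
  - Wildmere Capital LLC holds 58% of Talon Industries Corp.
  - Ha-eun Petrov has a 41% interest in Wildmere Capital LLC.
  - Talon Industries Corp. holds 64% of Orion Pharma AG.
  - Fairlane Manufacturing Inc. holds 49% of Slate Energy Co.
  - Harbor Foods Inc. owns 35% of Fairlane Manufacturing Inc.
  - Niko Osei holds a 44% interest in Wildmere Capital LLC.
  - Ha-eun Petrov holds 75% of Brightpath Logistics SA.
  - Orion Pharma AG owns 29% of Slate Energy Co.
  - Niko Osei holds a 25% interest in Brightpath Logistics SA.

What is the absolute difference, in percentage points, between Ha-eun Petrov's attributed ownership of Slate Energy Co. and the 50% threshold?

37.59142

By spousal attribution (R3), Ha-eun Petrov is treated as also owning Niko Osei's interest in Wildmere Capital LLC, giving 41% + 44% = 85%.
By spousal attribution (R3), Ha-eun Petrov is treated as also owning Niko Osei's interest in Brightpath Logistics SA, giving 75% + 25% = 100%.
Chain via Wildmere Capital LLC → Talon Industries Corp. → Orion Pharma AG (R2): 85% × 58% × 64% × 29% = 9.15008% of Slate Energy Co.
Chain via Brightpath Logistics SA → Harbor Foods Inc. → Fairlane Manufacturing Inc. (R2): 100% × 19% × 35% × 49% = 3.2585% of Slate Energy Co.
Aggregating (R1): 9.15008% + 3.2585% = 12.40858%.
12.40858% falls short of the 50% threshold by 37.59142 percentage points.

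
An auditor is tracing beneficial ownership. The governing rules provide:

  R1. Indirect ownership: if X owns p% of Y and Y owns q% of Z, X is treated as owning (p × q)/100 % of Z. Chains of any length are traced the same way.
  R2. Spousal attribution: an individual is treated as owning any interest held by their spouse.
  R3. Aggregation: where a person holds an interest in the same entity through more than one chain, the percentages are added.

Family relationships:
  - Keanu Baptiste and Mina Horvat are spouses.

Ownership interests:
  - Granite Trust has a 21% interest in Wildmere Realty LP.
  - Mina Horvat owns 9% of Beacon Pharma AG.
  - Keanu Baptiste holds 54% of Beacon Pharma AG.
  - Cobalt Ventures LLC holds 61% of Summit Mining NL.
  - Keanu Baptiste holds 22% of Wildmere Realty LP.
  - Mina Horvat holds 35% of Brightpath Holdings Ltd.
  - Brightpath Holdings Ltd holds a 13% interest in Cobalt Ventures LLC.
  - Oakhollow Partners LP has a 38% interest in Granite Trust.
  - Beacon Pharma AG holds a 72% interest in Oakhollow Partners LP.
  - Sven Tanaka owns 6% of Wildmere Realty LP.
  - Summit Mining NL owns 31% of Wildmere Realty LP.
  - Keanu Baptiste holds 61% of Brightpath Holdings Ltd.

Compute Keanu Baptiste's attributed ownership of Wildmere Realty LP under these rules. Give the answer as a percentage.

By spousal attribution (R2), Keanu Baptiste is treated as also owning Mina Horvat's interest in Beacon Pharma AG, giving 54% + 9% = 63%.
By spousal attribution (R2), Keanu Baptiste is treated as also owning Mina Horvat's interest in Brightpath Holdings Ltd, giving 61% + 35% = 96%.
Chain via Beacon Pharma AG → Oakhollow Partners LP → Granite Trust (R1): 63% × 72% × 38% × 21% = 3.619728% of Wildmere Realty LP.
Chain via Brightpath Holdings Ltd → Cobalt Ventures LLC → Summit Mining NL (R1): 96% × 13% × 61% × 31% = 2.359968% of Wildmere Realty LP.
Direct interest in Wildmere Realty LP: 22%.
Aggregating (R3): 3.619728% + 2.359968% + 22% = 27.979696%.

27.979696%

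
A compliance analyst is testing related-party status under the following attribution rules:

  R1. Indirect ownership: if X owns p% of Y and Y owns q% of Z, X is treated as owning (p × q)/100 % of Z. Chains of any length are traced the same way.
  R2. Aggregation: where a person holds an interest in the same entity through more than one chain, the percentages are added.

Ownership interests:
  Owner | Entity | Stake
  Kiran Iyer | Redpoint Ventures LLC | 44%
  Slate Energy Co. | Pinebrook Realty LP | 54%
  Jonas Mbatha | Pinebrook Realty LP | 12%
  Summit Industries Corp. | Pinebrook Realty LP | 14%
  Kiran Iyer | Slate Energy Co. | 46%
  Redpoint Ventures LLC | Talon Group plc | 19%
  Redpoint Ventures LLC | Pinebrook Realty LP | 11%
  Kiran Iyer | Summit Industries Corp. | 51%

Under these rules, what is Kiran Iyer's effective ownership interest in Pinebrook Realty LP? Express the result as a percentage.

Chain via Redpoint Ventures LLC (R1): 44% × 11% = 4.84% of Pinebrook Realty LP.
Chain via Slate Energy Co. (R1): 46% × 54% = 24.84% of Pinebrook Realty LP.
Chain via Summit Industries Corp. (R1): 51% × 14% = 7.14% of Pinebrook Realty LP.
Aggregating (R2): 4.84% + 24.84% + 7.14% = 36.82%.

36.82%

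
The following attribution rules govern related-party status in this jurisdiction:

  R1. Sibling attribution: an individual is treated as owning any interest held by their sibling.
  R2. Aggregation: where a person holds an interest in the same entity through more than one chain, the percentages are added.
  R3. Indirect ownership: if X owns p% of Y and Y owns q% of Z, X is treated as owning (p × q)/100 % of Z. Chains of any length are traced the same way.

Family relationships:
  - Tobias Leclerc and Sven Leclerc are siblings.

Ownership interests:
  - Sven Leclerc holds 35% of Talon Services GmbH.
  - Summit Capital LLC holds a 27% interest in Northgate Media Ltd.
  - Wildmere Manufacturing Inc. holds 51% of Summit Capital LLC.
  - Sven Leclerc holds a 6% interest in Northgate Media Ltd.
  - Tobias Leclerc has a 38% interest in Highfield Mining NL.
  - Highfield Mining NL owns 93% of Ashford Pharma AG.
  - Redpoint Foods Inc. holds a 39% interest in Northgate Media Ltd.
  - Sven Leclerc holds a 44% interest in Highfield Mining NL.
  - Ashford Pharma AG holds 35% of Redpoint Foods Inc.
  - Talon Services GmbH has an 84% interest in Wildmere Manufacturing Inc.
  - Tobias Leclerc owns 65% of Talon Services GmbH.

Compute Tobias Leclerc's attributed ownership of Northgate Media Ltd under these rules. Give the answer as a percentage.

By sibling attribution (R1), Tobias Leclerc is treated as also owning Sven Leclerc's interest in Highfield Mining NL, giving 38% + 44% = 82%.
By sibling attribution (R1), Tobias Leclerc is treated as also owning Sven Leclerc's interest in Talon Services GmbH, giving 65% + 35% = 100%.
By sibling attribution (R1), Tobias Leclerc is treated as owning Sven Leclerc's 6% interest in Northgate Media Ltd.
Chain via Highfield Mining NL → Ashford Pharma AG → Redpoint Foods Inc. (R3): 82% × 93% × 35% × 39% = 10.40949% of Northgate Media Ltd.
Chain via Talon Services GmbH → Wildmere Manufacturing Inc. → Summit Capital LLC (R3): 100% × 84% × 51% × 27% = 11.5668% of Northgate Media Ltd.
Direct interest in Northgate Media Ltd: 6%.
Aggregating (R2): 10.40949% + 11.5668% + 6% = 27.97629%.

27.97629%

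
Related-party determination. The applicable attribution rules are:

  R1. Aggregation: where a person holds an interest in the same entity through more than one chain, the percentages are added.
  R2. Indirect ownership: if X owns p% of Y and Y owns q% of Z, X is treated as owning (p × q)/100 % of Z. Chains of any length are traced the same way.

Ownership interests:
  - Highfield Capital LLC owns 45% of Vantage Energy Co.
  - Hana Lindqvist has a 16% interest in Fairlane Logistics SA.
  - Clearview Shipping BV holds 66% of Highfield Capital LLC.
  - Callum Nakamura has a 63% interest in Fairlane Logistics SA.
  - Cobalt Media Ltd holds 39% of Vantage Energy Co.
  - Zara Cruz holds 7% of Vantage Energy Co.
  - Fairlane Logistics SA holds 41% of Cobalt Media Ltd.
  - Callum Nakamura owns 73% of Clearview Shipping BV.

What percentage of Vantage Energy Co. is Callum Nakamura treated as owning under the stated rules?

31.7547%

Chain via Clearview Shipping BV → Highfield Capital LLC (R2): 73% × 66% × 45% = 21.681% of Vantage Energy Co.
Chain via Fairlane Logistics SA → Cobalt Media Ltd (R2): 63% × 41% × 39% = 10.0737% of Vantage Energy Co.
Aggregating (R1): 21.681% + 10.0737% = 31.7547%.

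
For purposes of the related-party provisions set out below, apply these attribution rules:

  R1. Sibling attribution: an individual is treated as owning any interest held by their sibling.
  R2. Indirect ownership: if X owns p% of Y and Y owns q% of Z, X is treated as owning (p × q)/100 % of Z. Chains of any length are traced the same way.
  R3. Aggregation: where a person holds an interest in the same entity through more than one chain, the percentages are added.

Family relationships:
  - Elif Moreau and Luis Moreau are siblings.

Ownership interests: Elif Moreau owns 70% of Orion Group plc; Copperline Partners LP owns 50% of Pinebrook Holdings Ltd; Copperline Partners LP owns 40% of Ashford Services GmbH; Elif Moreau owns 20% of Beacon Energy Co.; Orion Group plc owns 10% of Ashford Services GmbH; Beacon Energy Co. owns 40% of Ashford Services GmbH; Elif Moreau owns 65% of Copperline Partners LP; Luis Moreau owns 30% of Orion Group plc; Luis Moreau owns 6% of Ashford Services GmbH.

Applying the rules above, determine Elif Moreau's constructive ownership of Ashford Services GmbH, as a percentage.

By sibling attribution (R1), Elif Moreau is treated as also owning Luis Moreau's interest in Orion Group plc, giving 70% + 30% = 100%.
By sibling attribution (R1), Elif Moreau is treated as owning Luis Moreau's 6% interest in Ashford Services GmbH.
Chain via Orion Group plc (R2): 100% × 10% = 10% of Ashford Services GmbH.
Chain via Beacon Energy Co. (R2): 20% × 40% = 8% of Ashford Services GmbH.
Chain via Copperline Partners LP (R2): 65% × 40% = 26% of Ashford Services GmbH.
Direct interest in Ashford Services GmbH: 6%.
Aggregating (R3): 10% + 8% + 26% + 6% = 50%.

50%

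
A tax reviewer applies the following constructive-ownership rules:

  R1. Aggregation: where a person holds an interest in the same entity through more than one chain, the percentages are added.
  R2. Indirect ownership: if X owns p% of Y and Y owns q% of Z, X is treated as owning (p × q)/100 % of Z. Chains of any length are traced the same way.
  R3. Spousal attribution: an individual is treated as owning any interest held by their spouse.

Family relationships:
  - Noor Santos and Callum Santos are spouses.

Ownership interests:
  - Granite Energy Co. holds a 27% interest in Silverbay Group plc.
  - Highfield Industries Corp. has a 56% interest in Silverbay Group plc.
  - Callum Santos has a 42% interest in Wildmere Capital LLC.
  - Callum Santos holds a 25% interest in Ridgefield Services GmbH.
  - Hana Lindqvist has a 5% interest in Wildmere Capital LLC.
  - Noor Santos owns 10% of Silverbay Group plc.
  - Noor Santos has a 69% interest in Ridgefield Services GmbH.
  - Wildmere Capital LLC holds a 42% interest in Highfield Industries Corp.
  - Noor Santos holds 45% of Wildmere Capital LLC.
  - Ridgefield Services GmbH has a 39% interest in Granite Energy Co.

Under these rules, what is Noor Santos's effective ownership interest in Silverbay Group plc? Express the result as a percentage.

By spousal attribution (R3), Noor Santos is treated as also owning Callum Santos's interest in Wildmere Capital LLC, giving 45% + 42% = 87%.
By spousal attribution (R3), Noor Santos is treated as also owning Callum Santos's interest in Ridgefield Services GmbH, giving 69% + 25% = 94%.
Chain via Wildmere Capital LLC → Highfield Industries Corp. (R2): 87% × 42% × 56% = 20.4624% of Silverbay Group plc.
Chain via Ridgefield Services GmbH → Granite Energy Co. (R2): 94% × 39% × 27% = 9.8982% of Silverbay Group plc.
Direct interest in Silverbay Group plc: 10%.
Aggregating (R1): 20.4624% + 9.8982% + 10% = 40.3606%.

40.3606%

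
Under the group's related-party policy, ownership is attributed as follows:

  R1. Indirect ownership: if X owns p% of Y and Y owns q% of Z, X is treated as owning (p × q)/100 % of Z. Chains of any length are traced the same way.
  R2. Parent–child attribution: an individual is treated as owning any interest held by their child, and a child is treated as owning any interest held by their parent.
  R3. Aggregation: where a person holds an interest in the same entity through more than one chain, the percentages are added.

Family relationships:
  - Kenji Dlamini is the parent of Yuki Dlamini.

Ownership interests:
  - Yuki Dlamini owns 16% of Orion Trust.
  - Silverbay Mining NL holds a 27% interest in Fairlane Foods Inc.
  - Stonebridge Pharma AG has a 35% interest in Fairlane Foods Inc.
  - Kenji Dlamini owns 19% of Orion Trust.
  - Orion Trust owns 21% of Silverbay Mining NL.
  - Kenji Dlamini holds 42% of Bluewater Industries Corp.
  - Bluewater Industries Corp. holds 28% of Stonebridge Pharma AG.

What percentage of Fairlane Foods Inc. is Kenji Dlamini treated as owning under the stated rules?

By parent–child attribution (R2), Kenji Dlamini is treated as also owning Yuki Dlamini's interest in Orion Trust, giving 19% + 16% = 35%.
Chain via Orion Trust → Silverbay Mining NL (R1): 35% × 21% × 27% = 1.9845% of Fairlane Foods Inc.
Chain via Bluewater Industries Corp. → Stonebridge Pharma AG (R1): 42% × 28% × 35% = 4.116% of Fairlane Foods Inc.
Aggregating (R3): 1.9845% + 4.116% = 6.1005%.

6.1005%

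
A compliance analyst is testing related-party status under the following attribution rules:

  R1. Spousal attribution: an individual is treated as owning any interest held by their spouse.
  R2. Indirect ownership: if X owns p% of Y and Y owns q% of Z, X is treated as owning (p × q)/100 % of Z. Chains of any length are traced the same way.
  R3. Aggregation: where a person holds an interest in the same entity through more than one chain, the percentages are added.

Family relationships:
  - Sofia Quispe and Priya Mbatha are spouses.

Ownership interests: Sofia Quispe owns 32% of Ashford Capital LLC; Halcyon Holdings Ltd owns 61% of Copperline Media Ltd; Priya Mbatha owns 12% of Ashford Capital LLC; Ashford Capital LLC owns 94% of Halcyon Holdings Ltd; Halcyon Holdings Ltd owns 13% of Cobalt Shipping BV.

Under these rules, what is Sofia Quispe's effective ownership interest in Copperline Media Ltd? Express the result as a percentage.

25.2296%

By spousal attribution (R1), Sofia Quispe is treated as also owning Priya Mbatha's interest in Ashford Capital LLC, giving 32% + 12% = 44%.
Chain via Ashford Capital LLC → Halcyon Holdings Ltd (R2): 44% × 94% × 61% = 25.2296% of Copperline Media Ltd.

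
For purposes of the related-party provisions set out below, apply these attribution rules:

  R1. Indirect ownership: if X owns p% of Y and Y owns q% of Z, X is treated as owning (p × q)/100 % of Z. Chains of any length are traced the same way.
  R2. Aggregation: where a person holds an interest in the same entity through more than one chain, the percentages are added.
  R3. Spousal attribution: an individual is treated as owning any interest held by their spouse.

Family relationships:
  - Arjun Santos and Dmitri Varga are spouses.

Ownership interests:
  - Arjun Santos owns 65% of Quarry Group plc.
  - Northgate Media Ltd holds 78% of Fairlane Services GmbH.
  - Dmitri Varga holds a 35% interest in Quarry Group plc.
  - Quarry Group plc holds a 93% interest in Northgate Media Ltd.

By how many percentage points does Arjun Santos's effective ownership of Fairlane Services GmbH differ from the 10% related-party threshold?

62.54

By spousal attribution (R3), Arjun Santos is treated as also owning Dmitri Varga's interest in Quarry Group plc, giving 65% + 35% = 100%.
Chain via Quarry Group plc → Northgate Media Ltd (R1): 100% × 93% × 78% = 72.54% of Fairlane Services GmbH.
72.54% exceeds the 10% threshold by 62.54 percentage points.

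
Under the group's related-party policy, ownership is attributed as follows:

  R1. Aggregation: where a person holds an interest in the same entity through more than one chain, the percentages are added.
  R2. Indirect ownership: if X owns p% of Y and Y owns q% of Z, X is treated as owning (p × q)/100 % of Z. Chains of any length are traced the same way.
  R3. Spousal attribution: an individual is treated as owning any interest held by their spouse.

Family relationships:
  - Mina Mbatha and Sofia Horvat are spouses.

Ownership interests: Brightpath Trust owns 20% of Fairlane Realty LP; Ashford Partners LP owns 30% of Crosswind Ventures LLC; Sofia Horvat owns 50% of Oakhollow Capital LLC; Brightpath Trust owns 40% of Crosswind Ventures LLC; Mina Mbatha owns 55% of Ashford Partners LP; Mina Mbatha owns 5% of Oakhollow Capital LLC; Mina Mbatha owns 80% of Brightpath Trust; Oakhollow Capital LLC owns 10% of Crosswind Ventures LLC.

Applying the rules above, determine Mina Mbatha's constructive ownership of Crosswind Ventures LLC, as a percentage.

54%

By spousal attribution (R3), Mina Mbatha is treated as also owning Sofia Horvat's interest in Oakhollow Capital LLC, giving 5% + 50% = 55%.
Chain via Oakhollow Capital LLC (R2): 55% × 10% = 5.5% of Crosswind Ventures LLC.
Chain via Brightpath Trust (R2): 80% × 40% = 32% of Crosswind Ventures LLC.
Chain via Ashford Partners LP (R2): 55% × 30% = 16.5% of Crosswind Ventures LLC.
Aggregating (R1): 5.5% + 32% + 16.5% = 54%.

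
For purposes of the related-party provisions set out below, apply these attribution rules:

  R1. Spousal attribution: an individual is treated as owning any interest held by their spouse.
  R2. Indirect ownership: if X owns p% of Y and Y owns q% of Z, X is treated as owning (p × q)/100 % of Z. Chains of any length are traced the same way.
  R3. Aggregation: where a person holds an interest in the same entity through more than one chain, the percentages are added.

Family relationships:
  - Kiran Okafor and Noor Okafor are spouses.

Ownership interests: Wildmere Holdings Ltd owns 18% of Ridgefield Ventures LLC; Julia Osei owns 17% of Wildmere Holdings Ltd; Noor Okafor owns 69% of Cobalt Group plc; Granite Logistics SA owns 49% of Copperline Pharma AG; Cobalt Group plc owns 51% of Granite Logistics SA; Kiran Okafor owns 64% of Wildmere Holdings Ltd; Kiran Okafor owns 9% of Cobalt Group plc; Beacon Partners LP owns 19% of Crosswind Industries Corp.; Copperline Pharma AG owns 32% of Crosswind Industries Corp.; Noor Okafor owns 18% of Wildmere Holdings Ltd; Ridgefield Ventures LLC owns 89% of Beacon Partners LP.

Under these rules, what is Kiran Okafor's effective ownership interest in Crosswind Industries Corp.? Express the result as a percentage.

By spousal attribution (R1), Kiran Okafor is treated as also owning Noor Okafor's interest in Cobalt Group plc, giving 9% + 69% = 78%.
By spousal attribution (R1), Kiran Okafor is treated as also owning Noor Okafor's interest in Wildmere Holdings Ltd, giving 64% + 18% = 82%.
Chain via Cobalt Group plc → Granite Logistics SA → Copperline Pharma AG (R2): 78% × 51% × 49% × 32% = 6.237504% of Crosswind Industries Corp.
Chain via Wildmere Holdings Ltd → Ridgefield Ventures LLC → Beacon Partners LP (R2): 82% × 18% × 89% × 19% = 2.495916% of Crosswind Industries Corp.
Aggregating (R3): 6.237504% + 2.495916% = 8.73342%.

8.73342%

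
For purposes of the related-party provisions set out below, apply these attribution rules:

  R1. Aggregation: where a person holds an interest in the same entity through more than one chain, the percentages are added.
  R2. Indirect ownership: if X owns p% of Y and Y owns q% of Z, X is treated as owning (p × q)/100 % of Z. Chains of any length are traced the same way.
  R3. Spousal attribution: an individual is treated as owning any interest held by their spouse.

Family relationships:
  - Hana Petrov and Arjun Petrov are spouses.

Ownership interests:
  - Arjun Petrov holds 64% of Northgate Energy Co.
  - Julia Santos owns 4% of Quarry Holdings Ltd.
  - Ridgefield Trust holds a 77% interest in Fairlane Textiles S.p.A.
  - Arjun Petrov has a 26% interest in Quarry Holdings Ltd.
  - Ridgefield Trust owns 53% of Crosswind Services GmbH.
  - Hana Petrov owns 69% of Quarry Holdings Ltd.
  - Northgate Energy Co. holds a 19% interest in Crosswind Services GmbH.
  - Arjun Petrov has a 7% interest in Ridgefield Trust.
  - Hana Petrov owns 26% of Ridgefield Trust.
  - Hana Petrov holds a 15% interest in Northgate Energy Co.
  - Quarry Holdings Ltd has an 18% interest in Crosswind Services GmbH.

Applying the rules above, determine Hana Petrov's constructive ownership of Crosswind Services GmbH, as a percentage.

By spousal attribution (R3), Hana Petrov is treated as also owning Arjun Petrov's interest in Ridgefield Trust, giving 26% + 7% = 33%.
By spousal attribution (R3), Hana Petrov is treated as also owning Arjun Petrov's interest in Northgate Energy Co, giving 15% + 64% = 79%.
By spousal attribution (R3), Hana Petrov is treated as also owning Arjun Petrov's interest in Quarry Holdings Ltd, giving 69% + 26% = 95%.
Chain via Ridgefield Trust (R2): 33% × 53% = 17.49% of Crosswind Services GmbH.
Chain via Northgate Energy Co. (R2): 79% × 19% = 15.01% of Crosswind Services GmbH.
Chain via Quarry Holdings Ltd (R2): 95% × 18% = 17.1% of Crosswind Services GmbH.
Aggregating (R1): 17.49% + 15.01% + 17.1% = 49.6%.

49.6%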